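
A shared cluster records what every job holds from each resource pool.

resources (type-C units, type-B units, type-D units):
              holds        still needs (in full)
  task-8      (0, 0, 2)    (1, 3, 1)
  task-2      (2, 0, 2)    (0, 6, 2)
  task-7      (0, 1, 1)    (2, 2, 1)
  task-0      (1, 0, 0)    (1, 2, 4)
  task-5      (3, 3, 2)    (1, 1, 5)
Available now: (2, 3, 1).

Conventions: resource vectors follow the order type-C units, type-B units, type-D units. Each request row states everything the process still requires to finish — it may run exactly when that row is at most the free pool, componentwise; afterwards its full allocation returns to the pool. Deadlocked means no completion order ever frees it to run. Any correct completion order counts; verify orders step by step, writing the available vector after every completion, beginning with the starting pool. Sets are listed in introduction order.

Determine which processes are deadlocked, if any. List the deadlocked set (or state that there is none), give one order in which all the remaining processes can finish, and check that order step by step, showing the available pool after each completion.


The deadlocked set is task-2 and task-5.
Key observation: after task-8, task-7, task-0 the pool peaks at (3, 4, 4), and each blocked process is short somewhere: task-2 on type-B units; task-5 on type-D units.
The rest can finish in the order task-8, task-7, task-0. Walking it through:
  pool = (2, 3, 1)
  run task-8 (needs (1, 3, 1), free (2, 3, 1)); after release of (0, 0, 2) the pool is (2, 3, 3)
  run task-7 (needs (2, 2, 1), free (2, 3, 3)); after release of (0, 1, 1) the pool is (2, 4, 4)
  run task-0 (needs (1, 2, 4), free (2, 4, 4)); after release of (1, 0, 0) the pool is (3, 4, 4)
The blocked processes can never fit:
  blocked: task-2 wants (0, 6, 2), pool (3, 4, 4) — not enough type-B units
  blocked: task-5 wants (1, 1, 5), pool (3, 4, 4) — not enough type-D units


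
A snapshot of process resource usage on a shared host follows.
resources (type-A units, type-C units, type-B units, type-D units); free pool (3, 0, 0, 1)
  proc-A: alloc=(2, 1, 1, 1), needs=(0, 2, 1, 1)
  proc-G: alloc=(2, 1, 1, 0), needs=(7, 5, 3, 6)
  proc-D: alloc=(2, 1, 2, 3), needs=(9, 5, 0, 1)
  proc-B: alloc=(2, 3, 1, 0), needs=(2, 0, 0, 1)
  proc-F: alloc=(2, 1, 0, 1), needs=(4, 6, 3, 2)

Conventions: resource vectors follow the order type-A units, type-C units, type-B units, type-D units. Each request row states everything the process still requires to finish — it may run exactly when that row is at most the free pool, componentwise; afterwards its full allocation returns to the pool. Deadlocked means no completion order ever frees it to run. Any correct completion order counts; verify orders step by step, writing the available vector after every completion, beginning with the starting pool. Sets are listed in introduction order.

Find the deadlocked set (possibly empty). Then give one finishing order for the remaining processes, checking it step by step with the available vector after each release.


The deadlocked set is proc-G, proc-D and proc-F.
Key observation: after proc-B, proc-A complete, (7, 4, 2, 2) is the best the pool ever gets, yet each leftover process wants more type-C units.
One completion order for the rest: proc-B, proc-A. Step-by-step check:
  pool = (3, 0, 0, 1)
  run proc-B (needs (2, 0, 0, 1), free (3, 0, 0, 1)); after release of (2, 3, 1, 0) the pool is (5, 3, 1, 1)
  run proc-A (needs (0, 2, 1, 1), free (5, 3, 1, 1)); after release of (2, 1, 1, 1) the pool is (7, 4, 2, 2)
The stuck group stays short no matter what:
  proc-G still needs (7, 5, 3, 6) but only (7, 4, 2, 2) is free — short on type-C units, type-B units and type-D units
  proc-D still needs (9, 5, 0, 1) but only (7, 4, 2, 2) is free — short on type-A units and type-C units
  proc-F still needs (4, 6, 3, 2) but only (7, 4, 2, 2) is free — short on type-C units and type-B units


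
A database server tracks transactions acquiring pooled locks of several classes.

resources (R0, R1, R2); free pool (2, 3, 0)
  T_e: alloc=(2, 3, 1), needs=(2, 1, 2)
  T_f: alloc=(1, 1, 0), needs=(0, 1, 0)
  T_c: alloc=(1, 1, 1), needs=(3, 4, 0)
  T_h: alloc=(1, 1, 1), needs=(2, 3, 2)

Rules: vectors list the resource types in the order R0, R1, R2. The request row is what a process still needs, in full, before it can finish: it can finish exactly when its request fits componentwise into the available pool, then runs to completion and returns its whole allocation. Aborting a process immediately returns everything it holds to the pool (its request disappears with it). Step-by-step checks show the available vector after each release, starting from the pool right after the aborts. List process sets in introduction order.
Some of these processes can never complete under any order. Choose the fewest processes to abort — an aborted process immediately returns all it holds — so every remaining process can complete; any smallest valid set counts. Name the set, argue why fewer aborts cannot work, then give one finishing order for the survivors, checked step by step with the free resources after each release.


Abort T_h.
Key observation: T_e could never have finished before the abort; with (1, 1, 1) returned by T_h, it fits at step 2.
Why nothing smaller works: aborting no one leaves the state deadlocked as given.
One survivor order: T_c, T_e, T_f. Check, step by step (post-abort pool first):
  pool = (3, 4, 1)
  T_c: need (3, 4, 0) fits (3, 4, 1); releases (1, 1, 1), pool now (4, 5, 2)
  T_e: need (2, 1, 2) fits (4, 5, 2); releases (2, 3, 1), pool now (6, 8, 3)
  T_f: need (0, 1, 0) fits (6, 8, 3); releases (1, 1, 0), pool now (7, 9, 3)


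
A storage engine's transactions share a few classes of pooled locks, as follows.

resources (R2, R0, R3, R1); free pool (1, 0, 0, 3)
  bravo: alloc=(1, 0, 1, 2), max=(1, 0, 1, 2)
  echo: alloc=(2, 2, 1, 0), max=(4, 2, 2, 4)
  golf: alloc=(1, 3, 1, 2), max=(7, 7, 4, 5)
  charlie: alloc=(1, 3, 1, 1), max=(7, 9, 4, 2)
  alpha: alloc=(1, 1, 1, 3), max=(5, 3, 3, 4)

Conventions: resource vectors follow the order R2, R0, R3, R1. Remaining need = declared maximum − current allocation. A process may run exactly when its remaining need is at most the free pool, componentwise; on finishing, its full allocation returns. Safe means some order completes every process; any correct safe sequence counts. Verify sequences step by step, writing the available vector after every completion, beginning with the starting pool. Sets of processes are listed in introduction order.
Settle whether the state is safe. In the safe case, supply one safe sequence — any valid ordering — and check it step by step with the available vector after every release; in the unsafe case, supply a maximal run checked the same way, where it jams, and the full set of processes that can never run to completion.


UNSAFE.
Key observation: once bravo, echo, alpha finish, the pool peaks at (5, 3, 3, 8) — and every remaining process still needs more R2 than that.
A maximal execution: bravo, echo, alpha — then nothing else fits. Verifying each step:
  pool = (1, 0, 0, 3)
  bravo: need (0, 0, 0, 0) fits (1, 0, 0, 3); releases (1, 0, 1, 2), pool now (2, 0, 1, 5)
  echo: need (2, 0, 1, 4) fits (2, 0, 1, 5); releases (2, 2, 1, 0), pool now (4, 2, 2, 5)
  alpha: need (4, 2, 2, 1) fits (4, 2, 2, 5); releases (1, 1, 1, 3), pool now (5, 3, 3, 8)
  golf cannot run: need (6, 4, 3, 3) vs free (5, 3, 3, 8) (insufficient R2 and R0)
  charlie cannot run: need (6, 6, 3, 1) vs free (5, 3, 3, 8) (insufficient R2 and R0)
Permanently blocked: golf and charlie.


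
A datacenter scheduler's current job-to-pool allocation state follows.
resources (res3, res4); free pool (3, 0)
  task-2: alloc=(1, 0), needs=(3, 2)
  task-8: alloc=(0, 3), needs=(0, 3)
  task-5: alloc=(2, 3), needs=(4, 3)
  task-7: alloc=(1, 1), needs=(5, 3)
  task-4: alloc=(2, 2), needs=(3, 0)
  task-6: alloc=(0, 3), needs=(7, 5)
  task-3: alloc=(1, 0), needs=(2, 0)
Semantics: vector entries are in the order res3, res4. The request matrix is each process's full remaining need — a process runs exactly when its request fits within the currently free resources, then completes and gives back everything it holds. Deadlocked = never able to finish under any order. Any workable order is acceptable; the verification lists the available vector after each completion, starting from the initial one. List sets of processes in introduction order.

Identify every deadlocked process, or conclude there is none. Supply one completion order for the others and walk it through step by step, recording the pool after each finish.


Deadlocked: task-8, task-5, task-7 and task-6.
Key observation: no order helps: past task-3, task-4, task-2, the free pool tops out at (7, 2), below what each blocked process needs in res4.
One completion order for the rest: task-3, task-4, task-2. Walking it through:
  pool = (3, 0)
  run task-3 (needs (2, 0), free (3, 0)); after release of (1, 0) the pool is (4, 0)
  run task-4 (needs (3, 0), free (4, 0)); after release of (2, 2) the pool is (6, 2)
  run task-2 (needs (3, 2), free (6, 2)); after release of (1, 0) the pool is (7, 2)
The stuck group stays short no matter what:
  task-8 still needs (0, 3) but only (7, 2) is free — short on res4
  task-5 still needs (4, 3) but only (7, 2) is free — short on res4
  task-7 still needs (5, 3) but only (7, 2) is free — short on res4
  task-6 still needs (7, 5) but only (7, 2) is free — short on res4


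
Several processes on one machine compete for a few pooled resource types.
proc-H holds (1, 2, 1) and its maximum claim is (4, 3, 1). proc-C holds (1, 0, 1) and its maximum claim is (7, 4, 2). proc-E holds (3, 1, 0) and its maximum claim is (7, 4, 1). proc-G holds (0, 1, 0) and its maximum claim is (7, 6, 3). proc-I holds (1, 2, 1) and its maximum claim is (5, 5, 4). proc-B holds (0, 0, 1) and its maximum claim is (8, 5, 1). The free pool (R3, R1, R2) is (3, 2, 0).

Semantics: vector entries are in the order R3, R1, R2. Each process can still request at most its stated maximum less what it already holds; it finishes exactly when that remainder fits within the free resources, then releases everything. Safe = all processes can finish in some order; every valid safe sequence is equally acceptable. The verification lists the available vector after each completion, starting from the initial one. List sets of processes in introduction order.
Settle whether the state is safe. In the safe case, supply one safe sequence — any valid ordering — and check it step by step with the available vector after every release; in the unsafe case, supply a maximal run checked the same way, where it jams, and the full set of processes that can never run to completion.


SAFE, for example via the order proc-H, proc-E, proc-C, proc-B, proc-G, proc-I.
Key observation: proc-H marks the first exact bind of the order: its need (3, 1, 0) fits the free (3, 2, 0) with zero slack on a requested resource.
Check, step by step:
  pool = (3, 2, 0)
  proc-H: need (3, 1, 0) fits (3, 2, 0); releases (1, 2, 1), pool now (4, 4, 1)
  proc-E: need (4, 3, 1) fits (4, 4, 1); releases (3, 1, 0), pool now (7, 5, 1)
  proc-C: need (6, 4, 1) fits (7, 5, 1); releases (1, 0, 1), pool now (8, 5, 2)
  proc-B: need (8, 5, 0) fits (8, 5, 2); releases (0, 0, 1), pool now (8, 5, 3)
  proc-G: need (7, 5, 3) fits (8, 5, 3); releases (0, 1, 0), pool now (8, 6, 3)
  proc-I: need (4, 3, 3) fits (8, 6, 3); releases (1, 2, 1), pool now (9, 8, 4)


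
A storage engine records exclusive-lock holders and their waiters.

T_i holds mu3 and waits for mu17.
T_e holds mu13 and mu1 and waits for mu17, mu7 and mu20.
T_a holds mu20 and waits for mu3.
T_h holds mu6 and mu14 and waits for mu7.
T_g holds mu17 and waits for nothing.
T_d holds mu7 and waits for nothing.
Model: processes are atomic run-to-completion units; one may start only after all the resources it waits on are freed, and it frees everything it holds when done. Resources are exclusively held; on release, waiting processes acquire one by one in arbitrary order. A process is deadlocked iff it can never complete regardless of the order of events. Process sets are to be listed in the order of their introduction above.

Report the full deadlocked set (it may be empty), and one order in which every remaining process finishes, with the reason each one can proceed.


The deadlocked set is empty.
Key observation: the wait graph is acyclic; completion cascades from the unblocked processes through everyone else.
The rest can finish in the order T_g, T_d, T_i, T_h, T_a, T_e.
Check, step by step:
  T_g waits on nothing -> runs at once and releases mu17
  T_d waits on nothing -> runs at once and releases mu7
  T_i waits on mu17 — all released -> runs and releases mu3
  T_h waits on mu7 — all released -> runs and releases mu6 and mu14
  T_a waits on mu3 — all released -> runs and releases mu20
  T_e waits on mu17, mu7 and mu20 — all released -> runs and releases mu13 and mu1


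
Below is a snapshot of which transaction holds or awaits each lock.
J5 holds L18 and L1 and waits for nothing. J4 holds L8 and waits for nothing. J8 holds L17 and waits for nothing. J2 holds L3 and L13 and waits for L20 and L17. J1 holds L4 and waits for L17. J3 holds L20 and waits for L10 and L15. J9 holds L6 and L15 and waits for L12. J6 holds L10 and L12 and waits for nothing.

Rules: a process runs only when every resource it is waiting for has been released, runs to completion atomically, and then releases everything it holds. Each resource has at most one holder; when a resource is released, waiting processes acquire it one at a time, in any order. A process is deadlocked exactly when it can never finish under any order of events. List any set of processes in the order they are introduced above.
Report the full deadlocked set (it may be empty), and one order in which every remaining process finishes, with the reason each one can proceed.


No process is deadlocked.
Key observation: all waits point, directly or indirectly, at processes that can finish, so nothing is permanently blocked.
A valid finishing order for the others: J8, J5, J6, J1, J4, J9, J3, J2.
Check, step by step:
  run J8 (it waits on nothing); releases L17
  run J5 (it waits on nothing); releases L18 and L1
  run J6 (it waits on nothing); releases L10 and L12
  run J1 (all its waits — L17 — are resolved); releases L4
  run J4 (it waits on nothing); releases L8
  run J9 (all its waits — L12 — are resolved); releases L6 and L15
  run J3 (all its waits — L10 and L15 — are resolved); releases L20
  run J2 (all its waits — L20 and L17 — are resolved); releases L3 and L13


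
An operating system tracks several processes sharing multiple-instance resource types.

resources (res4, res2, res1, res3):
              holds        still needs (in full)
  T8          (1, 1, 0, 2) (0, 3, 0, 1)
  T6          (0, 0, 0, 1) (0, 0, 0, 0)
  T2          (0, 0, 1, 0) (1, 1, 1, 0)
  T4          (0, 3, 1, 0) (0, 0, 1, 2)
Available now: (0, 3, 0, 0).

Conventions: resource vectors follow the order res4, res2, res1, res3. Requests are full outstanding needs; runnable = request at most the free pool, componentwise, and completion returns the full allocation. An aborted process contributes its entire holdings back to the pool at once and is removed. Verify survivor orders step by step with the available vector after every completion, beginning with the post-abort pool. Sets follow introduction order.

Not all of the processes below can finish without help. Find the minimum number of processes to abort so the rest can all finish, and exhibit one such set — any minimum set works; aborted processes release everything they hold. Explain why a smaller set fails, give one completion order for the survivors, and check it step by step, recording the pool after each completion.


Abort T2.
Key observation: T4 was stuck for good until T2 gave back (0, 0, 1, 0); in the order shown it finishes at step 3.
No smaller set exists: with zero aborts the deadlock remains.
Survivors finish in the order: T6, T8, T4. Step-by-step check (pool after the aborts first):
  pool = (0, 3, 1, 0)
  T6: need (0, 0, 0, 0) fits (0, 3, 1, 0); releases (0, 0, 0, 1), pool now (0, 3, 1, 1)
  T8: need (0, 3, 0, 1) fits (0, 3, 1, 1); releases (1, 1, 0, 2), pool now (1, 4, 1, 3)
  T4: need (0, 0, 1, 2) fits (1, 4, 1, 3); releases (0, 3, 1, 0), pool now (1, 7, 2, 3)


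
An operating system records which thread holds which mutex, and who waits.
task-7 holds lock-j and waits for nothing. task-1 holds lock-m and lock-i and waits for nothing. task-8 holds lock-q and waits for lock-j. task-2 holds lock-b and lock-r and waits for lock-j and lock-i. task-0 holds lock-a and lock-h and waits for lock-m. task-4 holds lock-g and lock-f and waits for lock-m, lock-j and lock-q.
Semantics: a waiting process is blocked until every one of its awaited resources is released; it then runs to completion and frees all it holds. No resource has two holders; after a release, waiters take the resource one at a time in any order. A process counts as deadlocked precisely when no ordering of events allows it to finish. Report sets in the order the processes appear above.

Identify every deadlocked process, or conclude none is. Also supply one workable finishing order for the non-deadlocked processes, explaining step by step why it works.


Nothing here is deadlocked.
Key observation: all waits point, directly or indirectly, at processes that can finish, so nothing is permanently blocked.
The rest can finish in the order task-7, task-1, task-8, task-2, task-0, task-4.
Step-by-step check:
  task-7 waits on nothing -> runs at once and releases lock-j
  task-1 waits on nothing -> runs at once and releases lock-m and lock-i
  task-8: everything it awaited (lock-j) is free; runs, freeing lock-q
  task-2: everything it awaited (lock-j and lock-i) is free; runs, freeing lock-b and lock-r
  task-0: everything it awaited (lock-m) is free; runs, freeing lock-a and lock-h
  task-4: everything it awaited (lock-m, lock-j and lock-q) is free; runs, freeing lock-g and lock-f


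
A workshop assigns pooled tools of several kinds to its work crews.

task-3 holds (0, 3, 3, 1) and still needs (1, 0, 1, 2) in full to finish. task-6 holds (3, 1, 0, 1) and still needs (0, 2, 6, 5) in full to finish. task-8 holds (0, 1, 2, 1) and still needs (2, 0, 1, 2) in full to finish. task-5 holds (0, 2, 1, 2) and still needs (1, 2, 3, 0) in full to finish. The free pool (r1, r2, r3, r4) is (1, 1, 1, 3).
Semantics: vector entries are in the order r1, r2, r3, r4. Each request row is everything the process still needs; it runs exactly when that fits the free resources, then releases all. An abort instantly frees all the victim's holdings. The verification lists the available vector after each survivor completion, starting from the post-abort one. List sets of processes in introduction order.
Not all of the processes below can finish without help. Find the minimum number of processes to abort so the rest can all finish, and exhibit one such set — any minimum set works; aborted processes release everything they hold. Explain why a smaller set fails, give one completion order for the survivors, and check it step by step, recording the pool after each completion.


Abort task-8.
Key observation: before aborting task-8, task-6 was permanently blocked — no order could ever run it; afterwards it completes at step 2.
Why nothing smaller works: aborting no one leaves the state deadlocked as given.
One survivor order: task-3, task-6, task-5. Step-by-step check (post-abort pool first):
  pool = (1, 2, 3, 4)
  task-3: need (1, 0, 1, 2) fits (1, 2, 3, 4); releases (0, 3, 3, 1), pool now (1, 5, 6, 5)
  task-6: need (0, 2, 6, 5) fits (1, 5, 6, 5); releases (3, 1, 0, 1), pool now (4, 6, 6, 6)
  task-5: need (1, 2, 3, 0) fits (4, 6, 6, 6); releases (0, 2, 1, 2), pool now (4, 8, 7, 8)


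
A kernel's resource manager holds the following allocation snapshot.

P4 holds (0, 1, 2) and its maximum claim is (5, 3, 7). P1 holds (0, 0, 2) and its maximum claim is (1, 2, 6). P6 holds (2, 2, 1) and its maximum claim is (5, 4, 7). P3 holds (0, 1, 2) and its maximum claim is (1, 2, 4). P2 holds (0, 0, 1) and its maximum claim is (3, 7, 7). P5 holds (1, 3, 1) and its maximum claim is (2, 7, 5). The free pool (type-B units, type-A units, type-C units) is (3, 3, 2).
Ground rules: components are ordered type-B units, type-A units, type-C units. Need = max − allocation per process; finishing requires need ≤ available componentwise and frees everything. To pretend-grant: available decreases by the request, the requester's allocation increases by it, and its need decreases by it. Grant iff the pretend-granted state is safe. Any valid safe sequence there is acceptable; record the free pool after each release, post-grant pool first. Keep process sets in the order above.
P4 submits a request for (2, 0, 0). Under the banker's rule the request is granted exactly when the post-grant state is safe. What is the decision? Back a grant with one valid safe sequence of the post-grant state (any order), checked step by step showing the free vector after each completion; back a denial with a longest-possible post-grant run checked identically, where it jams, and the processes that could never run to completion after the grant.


DENY: after the grant no complete ordering would exist.
Key observation: the wall is type-B units: completing P3, P5, P1 brings the pool only to (2, 7, 7), and all the rest need more.
On the post-grant state, P3, P5, P1 is a maximal run — nothing extends it. Check, step by step:
  pool = (1, 3, 2)
  run P3 (needs (1, 1, 2), free (1, 3, 2)); after release of (0, 1, 2) the pool is (1, 4, 4)
  run P5 (needs (1, 4, 4), free (1, 4, 4)); after release of (1, 3, 1) the pool is (2, 7, 5)
  run P1 (needs (1, 2, 4), free (2, 7, 5)); after release of (0, 0, 2) the pool is (2, 7, 7)
  blocked: P4 wants (3, 2, 5), pool (2, 7, 7) — not enough type-B units
  blocked: P6 wants (3, 2, 6), pool (2, 7, 7) — not enough type-B units
  blocked: P2 wants (3, 7, 6), pool (2, 7, 7) — not enough type-B units
Processes that could never finish after the grant: P4, P6 and P2.


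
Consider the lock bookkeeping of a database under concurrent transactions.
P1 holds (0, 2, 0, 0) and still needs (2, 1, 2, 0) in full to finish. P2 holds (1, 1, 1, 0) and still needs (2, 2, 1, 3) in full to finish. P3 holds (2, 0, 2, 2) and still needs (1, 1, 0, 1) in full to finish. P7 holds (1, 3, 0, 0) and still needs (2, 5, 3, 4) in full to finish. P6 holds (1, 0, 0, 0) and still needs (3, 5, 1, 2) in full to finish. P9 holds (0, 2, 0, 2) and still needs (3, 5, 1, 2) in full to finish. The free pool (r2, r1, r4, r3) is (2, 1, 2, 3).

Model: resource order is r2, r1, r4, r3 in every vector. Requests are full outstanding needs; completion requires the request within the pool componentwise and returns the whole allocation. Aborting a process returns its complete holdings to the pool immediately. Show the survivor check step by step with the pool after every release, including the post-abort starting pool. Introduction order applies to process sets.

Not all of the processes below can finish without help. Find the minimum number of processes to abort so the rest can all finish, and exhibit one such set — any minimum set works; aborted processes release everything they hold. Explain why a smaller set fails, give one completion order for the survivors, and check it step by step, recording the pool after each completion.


The answer: abort P7.
Key observation: before aborting P7, P6 was permanently blocked — no order could ever run it; afterwards it completes at step 2.
No smaller set exists: with zero aborts the deadlock remains.
The survivors complete as P2, P6, P9, P3, P1. Step-by-step check (starting from the post-abort pool):
  pool = (3, 4, 2, 3)
  P2: need (2, 2, 1, 3) fits (3, 4, 2, 3); releases (1, 1, 1, 0), pool now (4, 5, 3, 3)
  P6: need (3, 5, 1, 2) fits (4, 5, 3, 3); releases (1, 0, 0, 0), pool now (5, 5, 3, 3)
  P9: need (3, 5, 1, 2) fits (5, 5, 3, 3); releases (0, 2, 0, 2), pool now (5, 7, 3, 5)
  P3: need (1, 1, 0, 1) fits (5, 7, 3, 5); releases (2, 0, 2, 2), pool now (7, 7, 5, 7)
  P1: need (2, 1, 2, 0) fits (7, 7, 5, 7); releases (0, 2, 0, 0), pool now (7, 9, 5, 7)


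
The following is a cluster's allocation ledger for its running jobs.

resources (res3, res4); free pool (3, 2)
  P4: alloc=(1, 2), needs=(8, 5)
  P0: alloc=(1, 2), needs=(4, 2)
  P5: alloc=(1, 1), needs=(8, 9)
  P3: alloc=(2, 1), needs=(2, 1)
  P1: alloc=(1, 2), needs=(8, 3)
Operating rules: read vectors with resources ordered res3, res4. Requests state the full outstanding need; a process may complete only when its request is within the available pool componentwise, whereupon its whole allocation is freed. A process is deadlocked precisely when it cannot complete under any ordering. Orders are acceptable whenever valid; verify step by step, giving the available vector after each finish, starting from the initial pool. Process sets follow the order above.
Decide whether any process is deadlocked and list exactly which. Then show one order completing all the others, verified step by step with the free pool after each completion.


Deadlocked set: P4, P5 and P1.
Key observation: once P3, P0 finish, the pool peaks at (6, 5) — and every remaining process still needs more res3 than that.
The rest can finish in the order P3, P0. Check, step by step:
  pool = (3, 2)
  P3 needs (2, 1) <= (3, 2) -> finishes; pool += (2, 1) = (5, 3)
  P0 needs (4, 2) <= (5, 3) -> finishes; pool += (1, 2) = (6, 5)
The blocked processes can never fit:
  blocked: P4 wants (8, 5), pool (6, 5) — not enough res3
  blocked: P5 wants (8, 9), pool (6, 5) — not enough res3 and res4
  blocked: P1 wants (8, 3), pool (6, 5) — not enough res3


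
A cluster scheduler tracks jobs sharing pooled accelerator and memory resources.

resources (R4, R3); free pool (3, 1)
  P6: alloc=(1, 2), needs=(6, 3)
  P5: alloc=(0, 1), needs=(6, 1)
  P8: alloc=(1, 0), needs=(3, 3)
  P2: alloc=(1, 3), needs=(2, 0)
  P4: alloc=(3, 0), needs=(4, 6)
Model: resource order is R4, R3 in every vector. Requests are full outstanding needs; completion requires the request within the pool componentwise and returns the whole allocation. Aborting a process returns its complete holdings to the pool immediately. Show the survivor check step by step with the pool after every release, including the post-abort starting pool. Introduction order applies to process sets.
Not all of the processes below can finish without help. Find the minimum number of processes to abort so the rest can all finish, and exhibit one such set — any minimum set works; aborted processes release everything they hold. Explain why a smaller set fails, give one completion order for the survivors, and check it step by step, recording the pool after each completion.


Abort P6.
Key observation: the deadlocked P4 becomes finishable only because P6 released (1, 2); it completes at step 3 below.
Why nothing smaller works: aborting no one leaves the state deadlocked as given.
Survivors finish in the order: P8, P2, P4, P5. Step-by-step check (pool after the aborts first):
  pool = (4, 3)
  P8: need (3, 3) fits (4, 3); releases (1, 0), pool now (5, 3)
  P2: need (2, 0) fits (5, 3); releases (1, 3), pool now (6, 6)
  P4: need (4, 6) fits (6, 6); releases (3, 0), pool now (9, 6)
  P5: need (6, 1) fits (9, 6); releases (0, 1), pool now (9, 7)


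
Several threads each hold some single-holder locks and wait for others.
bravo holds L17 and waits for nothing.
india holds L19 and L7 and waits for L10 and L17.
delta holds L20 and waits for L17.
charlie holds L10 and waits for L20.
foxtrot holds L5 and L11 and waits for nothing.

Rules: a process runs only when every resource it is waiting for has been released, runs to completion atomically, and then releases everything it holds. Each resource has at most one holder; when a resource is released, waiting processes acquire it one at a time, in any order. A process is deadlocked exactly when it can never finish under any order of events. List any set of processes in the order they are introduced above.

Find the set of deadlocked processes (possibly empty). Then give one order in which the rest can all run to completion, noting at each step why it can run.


The deadlocked set is empty.
Key observation: no waiting chain loops back on itself — every chain ends at a process that waits on nothing, so everyone eventually runs.
A valid finishing order for the others: bravo, delta, charlie, india, foxtrot.
Check, step by step:
  bravo: no waits; runs immediately, freeing L17
  delta: everything it awaited (L17) is free; runs, freeing L20
  charlie: everything it awaited (L20) is free; runs, freeing L10
  india: everything it awaited (L10 and L17) is free; runs, freeing L19 and L7
  foxtrot: no waits; runs immediately, freeing L5 and L11


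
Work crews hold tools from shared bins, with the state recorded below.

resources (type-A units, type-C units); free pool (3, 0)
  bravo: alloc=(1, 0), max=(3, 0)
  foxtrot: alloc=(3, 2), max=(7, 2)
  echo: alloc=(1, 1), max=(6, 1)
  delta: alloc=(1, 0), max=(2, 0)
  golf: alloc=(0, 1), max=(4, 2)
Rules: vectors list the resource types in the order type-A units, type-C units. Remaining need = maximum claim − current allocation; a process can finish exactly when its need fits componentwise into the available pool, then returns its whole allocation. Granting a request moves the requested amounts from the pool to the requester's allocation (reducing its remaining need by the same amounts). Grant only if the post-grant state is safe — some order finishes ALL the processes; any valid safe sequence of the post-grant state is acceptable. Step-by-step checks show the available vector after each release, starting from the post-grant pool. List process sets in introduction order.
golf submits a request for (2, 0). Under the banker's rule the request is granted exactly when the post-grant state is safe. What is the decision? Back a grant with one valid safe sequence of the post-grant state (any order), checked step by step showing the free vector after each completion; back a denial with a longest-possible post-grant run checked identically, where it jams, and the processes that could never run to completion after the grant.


DENY — the pretend-granted state is unsafe.
Key observation: after delta, bravo the pool peaks at (3, 0), and each blocked process is short somewhere: foxtrot on type-A units; echo on type-A units; golf on type-C units.
Pretend the grant happened; the run delta, bravo goes as far as possible. Step-by-step check:
  pool = (1, 0)
  delta needs (1, 0) <= (1, 0) -> finishes; pool += (1, 0) = (2, 0)
  bravo needs (2, 0) <= (2, 0) -> finishes; pool += (1, 0) = (3, 0)
  foxtrot still needs (4, 0) but only (3, 0) is free — short on type-A units
  echo still needs (5, 0) but only (3, 0) is free — short on type-A units
  golf still needs (2, 1) but only (3, 0) is free — short on type-C units
Processes that could never finish after the grant: foxtrot, echo and golf.


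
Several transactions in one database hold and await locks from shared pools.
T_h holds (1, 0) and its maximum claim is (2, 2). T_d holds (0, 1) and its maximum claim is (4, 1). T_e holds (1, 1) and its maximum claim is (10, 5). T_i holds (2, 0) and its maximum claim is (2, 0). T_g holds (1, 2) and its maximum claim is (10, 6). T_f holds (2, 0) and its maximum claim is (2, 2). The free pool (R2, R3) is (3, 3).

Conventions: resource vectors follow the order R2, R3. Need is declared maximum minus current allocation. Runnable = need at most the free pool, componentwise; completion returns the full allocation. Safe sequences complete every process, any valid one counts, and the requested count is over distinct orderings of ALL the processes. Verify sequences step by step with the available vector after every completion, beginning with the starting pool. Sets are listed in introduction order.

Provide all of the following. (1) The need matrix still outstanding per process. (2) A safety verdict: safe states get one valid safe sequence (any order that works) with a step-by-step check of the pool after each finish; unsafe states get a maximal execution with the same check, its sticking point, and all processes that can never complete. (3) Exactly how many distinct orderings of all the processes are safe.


(1) Outstanding need per process (order R2, R3):
  T_h: (1, 2)
  T_d: (4, 0)
  T_e: (9, 4)
  T_i: (0, 0)
  T_g: (9, 4)
  T_f: (0, 2)
(2) The state is UNSAFE.
Key observation: no order helps: past T_h, T_i, T_d, T_f, the free pool tops out at (8, 4), below what each blocked process needs in R2.
A maximal execution: T_h, T_i, T_d, T_f — then nothing else fits. Walking it through:
  pool = (3, 3)
  run T_h (needs (1, 2), free (3, 3)); after release of (1, 0) the pool is (4, 3)
  run T_i (needs (0, 0), free (4, 3)); after release of (2, 0) the pool is (6, 3)
  run T_d (needs (4, 0), free (6, 3)); after release of (0, 1) the pool is (6, 4)
  run T_f (needs (0, 2), free (6, 4)); after release of (2, 0) the pool is (8, 4)
  blocked: T_e wants (9, 4), pool (8, 4) — not enough R2
  blocked: T_g wants (9, 4), pool (8, 4) — not enough R2
Permanently blocked: T_e and T_g.
(3) Exactly 0 of the possible complete orderings are safe sequences.


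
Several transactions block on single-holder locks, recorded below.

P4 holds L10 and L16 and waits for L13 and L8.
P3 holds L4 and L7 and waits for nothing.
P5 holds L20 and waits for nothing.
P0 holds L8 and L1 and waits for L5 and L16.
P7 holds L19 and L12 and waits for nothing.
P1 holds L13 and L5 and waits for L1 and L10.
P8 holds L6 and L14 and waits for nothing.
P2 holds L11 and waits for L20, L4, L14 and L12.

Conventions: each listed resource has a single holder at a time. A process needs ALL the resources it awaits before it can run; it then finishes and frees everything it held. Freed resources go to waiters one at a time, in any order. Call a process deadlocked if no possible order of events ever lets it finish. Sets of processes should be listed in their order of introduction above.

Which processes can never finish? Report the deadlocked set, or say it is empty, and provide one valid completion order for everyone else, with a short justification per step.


The deadlocked set is P4, P0 and P1.
Key observation: the knot is the closed ring of waits P4 -> P0 -> P4; P1 is caught in further circular waits.
The rest can finish in the order P5, P3, P7, P8, P2.
Verifying each step:
  run P5 (it waits on nothing); releases L20
  run P3 (it waits on nothing); releases L4 and L7
  run P7 (it waits on nothing); releases L19 and L12
  run P8 (it waits on nothing); releases L6 and L14
  P2 waits on L20, L4, L14 and L12 — all released -> runs and releases L11


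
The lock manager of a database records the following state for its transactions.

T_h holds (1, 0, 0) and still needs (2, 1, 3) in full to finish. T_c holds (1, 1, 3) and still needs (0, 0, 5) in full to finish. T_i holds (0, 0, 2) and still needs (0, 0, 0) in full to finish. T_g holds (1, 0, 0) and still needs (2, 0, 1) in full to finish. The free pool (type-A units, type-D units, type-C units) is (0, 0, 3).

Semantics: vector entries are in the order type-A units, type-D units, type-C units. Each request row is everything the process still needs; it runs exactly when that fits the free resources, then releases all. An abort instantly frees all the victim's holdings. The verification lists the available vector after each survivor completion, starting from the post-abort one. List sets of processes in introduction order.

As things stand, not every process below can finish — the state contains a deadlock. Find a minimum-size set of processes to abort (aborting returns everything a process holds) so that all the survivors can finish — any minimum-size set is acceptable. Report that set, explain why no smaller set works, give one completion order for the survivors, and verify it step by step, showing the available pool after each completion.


Abort T_h.
Key observation: aborting T_h returns (1, 0, 0), and T_g — hopeless before — runs at step 3 with the returned capacity in the pool.
Why nothing smaller works: aborting no one leaves the state deadlocked as given.
Survivors finish in the order: T_i, T_c, T_g. Verifying each step (pool after the aborts first):
  pool = (1, 0, 3)
  T_i: need (0, 0, 0) fits (1, 0, 3); releases (0, 0, 2), pool now (1, 0, 5)
  T_c: need (0, 0, 5) fits (1, 0, 5); releases (1, 1, 3), pool now (2, 1, 8)
  T_g: need (2, 0, 1) fits (2, 1, 8); releases (1, 0, 0), pool now (3, 1, 8)


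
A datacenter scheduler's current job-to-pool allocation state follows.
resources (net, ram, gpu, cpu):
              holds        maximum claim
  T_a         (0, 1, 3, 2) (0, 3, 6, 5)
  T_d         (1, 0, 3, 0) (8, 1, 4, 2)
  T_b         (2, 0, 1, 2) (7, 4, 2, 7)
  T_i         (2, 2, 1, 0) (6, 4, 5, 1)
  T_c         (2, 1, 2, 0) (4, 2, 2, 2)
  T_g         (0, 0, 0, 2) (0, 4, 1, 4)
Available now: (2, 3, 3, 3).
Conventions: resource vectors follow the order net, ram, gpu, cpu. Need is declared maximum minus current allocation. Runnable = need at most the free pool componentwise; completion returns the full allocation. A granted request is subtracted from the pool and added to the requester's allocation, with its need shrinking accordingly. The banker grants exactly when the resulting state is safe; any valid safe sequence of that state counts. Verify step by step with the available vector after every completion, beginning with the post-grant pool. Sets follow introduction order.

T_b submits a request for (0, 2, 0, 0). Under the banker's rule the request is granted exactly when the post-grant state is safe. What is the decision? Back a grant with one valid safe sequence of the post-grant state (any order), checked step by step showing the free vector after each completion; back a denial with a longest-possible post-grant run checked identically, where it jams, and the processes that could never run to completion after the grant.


GRANT. The post-grant state is safe; one safe sequence: T_c, T_i, T_g, T_b, T_a, T_d.
Key observation: with (2, 1, 3, 3) left after the transfer, T_c can run at once — the state stays safe.
Step-by-step check of the post-grant state:
  pool = (2, 1, 3, 3)
  run T_c (needs (2, 1, 0, 2), free (2, 1, 3, 3)); after release of (2, 1, 2, 0) the pool is (4, 2, 5, 3)
  run T_i (needs (4, 2, 4, 1), free (4, 2, 5, 3)); after release of (2, 2, 1, 0) the pool is (6, 4, 6, 3)
  run T_g (needs (0, 4, 1, 2), free (6, 4, 6, 3)); after release of (0, 0, 0, 2) the pool is (6, 4, 6, 5)
  run T_b (needs (5, 2, 1, 5), free (6, 4, 6, 5)); after release of (2, 2, 1, 2) the pool is (8, 6, 7, 7)
  run T_a (needs (0, 2, 3, 3), free (8, 6, 7, 7)); after release of (0, 1, 3, 2) the pool is (8, 7, 10, 9)
  run T_d (needs (7, 1, 1, 2), free (8, 7, 10, 9)); after release of (1, 0, 3, 0) the pool is (9, 7, 13, 9)


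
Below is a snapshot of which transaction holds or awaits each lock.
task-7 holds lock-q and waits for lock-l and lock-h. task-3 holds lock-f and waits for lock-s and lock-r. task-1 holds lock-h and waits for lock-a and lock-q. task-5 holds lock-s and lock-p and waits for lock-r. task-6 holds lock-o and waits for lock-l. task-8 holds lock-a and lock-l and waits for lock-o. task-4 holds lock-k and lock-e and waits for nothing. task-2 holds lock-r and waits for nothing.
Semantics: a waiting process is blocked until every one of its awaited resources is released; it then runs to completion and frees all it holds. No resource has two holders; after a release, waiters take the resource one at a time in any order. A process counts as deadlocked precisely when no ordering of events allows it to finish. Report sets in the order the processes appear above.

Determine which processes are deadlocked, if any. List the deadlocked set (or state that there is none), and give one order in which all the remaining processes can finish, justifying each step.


Deadlocked set: task-7, task-1, task-6 and task-8.
Key observation: along task-7 -> task-1 -> task-7, each member waits on what the next one holds — a deadlock; task-6 and task-8 are caught in further circular waits.
The rest can finish in the order task-2, task-5, task-4, task-3.
Check, step by step:
  task-2 waits on nothing -> runs at once and releases lock-r
  run task-5 (all its waits — lock-r — are resolved); releases lock-s and lock-p
  task-4 waits on nothing -> runs at once and releases lock-k and lock-e
  run task-3 (all its waits — lock-s and lock-r — are resolved); releases lock-f
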